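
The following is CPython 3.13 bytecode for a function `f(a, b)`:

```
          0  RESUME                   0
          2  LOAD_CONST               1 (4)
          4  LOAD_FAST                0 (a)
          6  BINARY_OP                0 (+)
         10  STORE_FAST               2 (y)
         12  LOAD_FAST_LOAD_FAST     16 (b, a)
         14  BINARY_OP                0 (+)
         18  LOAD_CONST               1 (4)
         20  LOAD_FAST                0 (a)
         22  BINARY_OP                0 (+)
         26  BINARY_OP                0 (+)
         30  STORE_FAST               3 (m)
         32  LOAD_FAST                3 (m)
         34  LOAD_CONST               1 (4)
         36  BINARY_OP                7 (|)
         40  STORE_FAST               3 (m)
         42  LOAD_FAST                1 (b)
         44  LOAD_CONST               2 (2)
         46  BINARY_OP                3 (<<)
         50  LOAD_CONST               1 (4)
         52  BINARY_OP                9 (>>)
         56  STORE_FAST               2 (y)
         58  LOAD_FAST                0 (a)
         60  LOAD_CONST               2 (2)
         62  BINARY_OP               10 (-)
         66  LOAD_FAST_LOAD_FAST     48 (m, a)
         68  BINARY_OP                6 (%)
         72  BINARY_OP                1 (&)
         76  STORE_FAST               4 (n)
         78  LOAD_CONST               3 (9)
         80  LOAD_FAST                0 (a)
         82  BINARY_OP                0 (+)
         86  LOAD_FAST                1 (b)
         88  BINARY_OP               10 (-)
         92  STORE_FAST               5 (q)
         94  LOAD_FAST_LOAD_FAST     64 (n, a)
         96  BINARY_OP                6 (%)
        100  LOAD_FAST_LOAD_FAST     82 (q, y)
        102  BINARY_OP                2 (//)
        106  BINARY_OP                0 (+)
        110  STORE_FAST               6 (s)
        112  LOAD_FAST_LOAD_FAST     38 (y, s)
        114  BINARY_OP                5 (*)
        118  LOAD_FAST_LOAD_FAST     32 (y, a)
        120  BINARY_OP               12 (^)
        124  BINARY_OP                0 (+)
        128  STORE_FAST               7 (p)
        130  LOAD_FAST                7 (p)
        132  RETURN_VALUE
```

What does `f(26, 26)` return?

LOAD_CONST → push 4. Stack: [4]
LOAD_FAST a → push 26. Stack: [4, 26]
BINARY_OP + → 4 + 26 = 30. Stack: [30]
STORE_FAST y → y=30. Stack: []
LOAD_FAST_LOAD_FAST b,a → push 26,26. Stack: [26, 26]
BINARY_OP + → 26 + 26 = 52. Stack: [52]
LOAD_CONST → push 4. Stack: [52, 4]
LOAD_FAST a → push 26. Stack: [52, 4, 26]
BINARY_OP + → 4 + 26 = 30. Stack: [52, 30]
BINARY_OP + → 52 + 30 = 82. Stack: [82]
STORE_FAST m → m=82. Stack: []
LOAD_FAST m → push 82. Stack: [82]
LOAD_CONST → push 4. Stack: [82, 4]
BINARY_OP | → 82 | 4 = 86. Stack: [86]
STORE_FAST m → m=86. Stack: []
LOAD_FAST b → push 26. Stack: [26]
LOAD_CONST → push 2. Stack: [26, 2]
BINARY_OP << → 26 << 2 = 104. Stack: [104]
LOAD_CONST → push 4. Stack: [104, 4]
BINARY_OP >> → 104 >> 4 = 6. Stack: [6]
STORE_FAST y → y=6. Stack: []
LOAD_FAST a → push 26. Stack: [26]
LOAD_CONST → push 2. Stack: [26, 2]
BINARY_OP - → 26 - 2 = 24. Stack: [24]
LOAD_FAST_LOAD_FAST m,a → push 86,26. Stack: [24, 86, 26]
BINARY_OP % → 86 % 26 = 8. Stack: [24, 8]
BINARY_OP & → 24 & 8 = 8. Stack: [8]
STORE_FAST n → n=8. Stack: []
LOAD_CONST → push 9. Stack: [9]
LOAD_FAST a → push 26. Stack: [9, 26]
BINARY_OP + → 9 + 26 = 35. Stack: [35]
LOAD_FAST b → push 26. Stack: [35, 26]
BINARY_OP - → 35 - 26 = 9. Stack: [9]
STORE_FAST q → q=9. Stack: []
LOAD_FAST_LOAD_FAST n,a → push 8,26. Stack: [8, 26]
BINARY_OP % → 8 % 26 = 8. Stack: [8]
LOAD_FAST_LOAD_FAST q,y → push 9,6. Stack: [8, 9, 6]
BINARY_OP // → 9 // 6 = 1. Stack: [8, 1]
BINARY_OP + → 8 + 1 = 9. Stack: [9]
STORE_FAST s → s=9. Stack: []
LOAD_FAST_LOAD_FAST y,s → push 6,9. Stack: [6, 9]
BINARY_OP * → 6 * 9 = 54. Stack: [54]
LOAD_FAST_LOAD_FAST y,a → push 6,26. Stack: [54, 6, 26]
BINARY_OP ^ → 6 ^ 26 = 28. Stack: [54, 28]
BINARY_OP + → 54 + 28 = 82. Stack: [82]
STORE_FAST p → p=82. Stack: []
LOAD_FAST p → push 82. Stack: [82]
RETURN_VALUE → return 82.

82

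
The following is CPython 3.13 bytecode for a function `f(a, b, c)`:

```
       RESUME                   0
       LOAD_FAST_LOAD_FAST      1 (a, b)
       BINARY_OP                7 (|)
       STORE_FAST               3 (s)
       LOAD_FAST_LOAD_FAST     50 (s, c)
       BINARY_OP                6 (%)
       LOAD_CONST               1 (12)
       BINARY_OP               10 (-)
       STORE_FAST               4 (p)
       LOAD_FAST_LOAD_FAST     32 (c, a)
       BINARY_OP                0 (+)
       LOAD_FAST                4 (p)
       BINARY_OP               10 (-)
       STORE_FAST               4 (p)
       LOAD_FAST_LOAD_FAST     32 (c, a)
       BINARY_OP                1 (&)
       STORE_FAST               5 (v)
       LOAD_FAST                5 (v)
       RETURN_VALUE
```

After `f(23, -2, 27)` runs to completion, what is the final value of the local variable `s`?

-1

LOAD_FAST_LOAD_FAST a,b → push 23,-2. Stack: [23, -2]
BINARY_OP | → 23 | -2 = -1. Stack: [-1]
STORE_FAST s → s=-1. Stack: []
LOAD_FAST_LOAD_FAST s,c → push -1,27. Stack: [-1, 27]
BINARY_OP % → -1 % 27 = 26. Stack: [26]
LOAD_CONST → push 12. Stack: [26, 12]
BINARY_OP - → 26 - 12 = 14. Stack: [14]
STORE_FAST p → p=14. Stack: []
LOAD_FAST_LOAD_FAST c,a → push 27,23. Stack: [27, 23]
BINARY_OP + → 27 + 23 = 50. Stack: [50]
LOAD_FAST p → push 14. Stack: [50, 14]
BINARY_OP - → 50 - 14 = 36. Stack: [36]
STORE_FAST p → p=36. Stack: []
LOAD_FAST_LOAD_FAST c,a → push 27,23. Stack: [27, 23]
BINARY_OP & → 27 & 23 = 19. Stack: [19]
STORE_FAST v → v=19. Stack: []
LOAD_FAST v → push 19. Stack: [19]
RETURN_VALUE → return 19.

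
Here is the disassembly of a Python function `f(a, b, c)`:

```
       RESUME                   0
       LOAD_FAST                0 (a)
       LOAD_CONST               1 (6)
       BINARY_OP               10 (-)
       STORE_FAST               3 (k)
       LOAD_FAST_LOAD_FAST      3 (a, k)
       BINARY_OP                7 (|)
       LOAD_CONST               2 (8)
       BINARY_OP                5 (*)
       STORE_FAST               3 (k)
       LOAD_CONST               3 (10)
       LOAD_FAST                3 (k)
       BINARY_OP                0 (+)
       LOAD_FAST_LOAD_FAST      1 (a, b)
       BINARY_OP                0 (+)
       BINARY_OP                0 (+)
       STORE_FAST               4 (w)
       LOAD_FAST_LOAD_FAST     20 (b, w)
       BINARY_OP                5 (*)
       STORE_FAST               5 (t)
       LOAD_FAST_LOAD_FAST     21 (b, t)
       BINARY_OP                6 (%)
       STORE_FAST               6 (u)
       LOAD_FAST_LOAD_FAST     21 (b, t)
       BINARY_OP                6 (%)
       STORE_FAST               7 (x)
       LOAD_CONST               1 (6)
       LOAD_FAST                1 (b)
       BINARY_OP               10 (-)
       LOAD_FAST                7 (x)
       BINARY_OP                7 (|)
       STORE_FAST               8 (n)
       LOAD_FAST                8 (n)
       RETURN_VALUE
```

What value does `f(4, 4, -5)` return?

LOAD_FAST a → push 4. Stack: [4]
LOAD_CONST → push 6. Stack: [4, 6]
BINARY_OP - → 4 - 6 = -2. Stack: [-2]
STORE_FAST k → k=-2. Stack: []
LOAD_FAST_LOAD_FAST a,k → push 4,-2. Stack: [4, -2]
BINARY_OP | → 4 | -2 = -2. Stack: [-2]
LOAD_CONST → push 8. Stack: [-2, 8]
BINARY_OP * → -2 * 8 = -16. Stack: [-16]
STORE_FAST k → k=-16. Stack: []
LOAD_CONST → push 10. Stack: [10]
LOAD_FAST k → push -16. Stack: [10, -16]
BINARY_OP + → 10 + -16 = -6. Stack: [-6]
LOAD_FAST_LOAD_FAST a,b → push 4,4. Stack: [-6, 4, 4]
BINARY_OP + → 4 + 4 = 8. Stack: [-6, 8]
BINARY_OP + → -6 + 8 = 2. Stack: [2]
STORE_FAST w → w=2. Stack: []
LOAD_FAST_LOAD_FAST b,w → push 4,2. Stack: [4, 2]
BINARY_OP * → 4 * 2 = 8. Stack: [8]
STORE_FAST t → t=8. Stack: []
LOAD_FAST_LOAD_FAST b,t → push 4,8. Stack: [4, 8]
BINARY_OP % → 4 % 8 = 4. Stack: [4]
STORE_FAST u → u=4. Stack: []
LOAD_FAST_LOAD_FAST b,t → push 4,8. Stack: [4, 8]
BINARY_OP % → 4 % 8 = 4. Stack: [4]
STORE_FAST x → x=4. Stack: []
LOAD_CONST → push 6. Stack: [6]
LOAD_FAST b → push 4. Stack: [6, 4]
BINARY_OP - → 6 - 4 = 2. Stack: [2]
LOAD_FAST x → push 4. Stack: [2, 4]
BINARY_OP | → 2 | 4 = 6. Stack: [6]
STORE_FAST n → n=6. Stack: []
LOAD_FAST n → push 6. Stack: [6]
RETURN_VALUE → return 6.

6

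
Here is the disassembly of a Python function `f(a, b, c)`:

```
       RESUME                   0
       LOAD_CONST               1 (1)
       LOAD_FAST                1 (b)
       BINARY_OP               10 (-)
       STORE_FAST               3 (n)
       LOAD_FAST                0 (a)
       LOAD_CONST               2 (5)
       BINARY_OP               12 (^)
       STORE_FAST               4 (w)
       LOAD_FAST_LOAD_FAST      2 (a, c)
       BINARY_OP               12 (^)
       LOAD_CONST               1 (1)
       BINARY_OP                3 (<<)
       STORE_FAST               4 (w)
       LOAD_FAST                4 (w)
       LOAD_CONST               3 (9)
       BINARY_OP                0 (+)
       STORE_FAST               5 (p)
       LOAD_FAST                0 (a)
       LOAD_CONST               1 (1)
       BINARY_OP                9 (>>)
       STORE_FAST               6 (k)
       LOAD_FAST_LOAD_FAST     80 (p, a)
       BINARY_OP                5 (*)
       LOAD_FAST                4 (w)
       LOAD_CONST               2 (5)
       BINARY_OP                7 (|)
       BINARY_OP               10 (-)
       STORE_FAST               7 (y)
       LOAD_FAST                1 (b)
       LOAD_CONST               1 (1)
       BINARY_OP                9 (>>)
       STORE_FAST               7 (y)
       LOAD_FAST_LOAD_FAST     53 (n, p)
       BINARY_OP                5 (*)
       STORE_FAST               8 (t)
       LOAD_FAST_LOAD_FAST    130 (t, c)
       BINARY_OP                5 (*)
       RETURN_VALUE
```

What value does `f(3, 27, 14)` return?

LOAD_CONST → push 1. Stack: [1]
LOAD_FAST b → push 27. Stack: [1, 27]
BINARY_OP - → 1 - 27 = -26. Stack: [-26]
STORE_FAST n → n=-26. Stack: []
LOAD_FAST a → push 3. Stack: [3]
LOAD_CONST → push 5. Stack: [3, 5]
BINARY_OP ^ → 3 ^ 5 = 6. Stack: [6]
STORE_FAST w → w=6. Stack: []
LOAD_FAST_LOAD_FAST a,c → push 3,14. Stack: [3, 14]
BINARY_OP ^ → 3 ^ 14 = 13. Stack: [13]
LOAD_CONST → push 1. Stack: [13, 1]
BINARY_OP << → 13 << 1 = 26. Stack: [26]
STORE_FAST w → w=26. Stack: []
LOAD_FAST w → push 26. Stack: [26]
LOAD_CONST → push 9. Stack: [26, 9]
BINARY_OP + → 26 + 9 = 35. Stack: [35]
STORE_FAST p → p=35. Stack: []
LOAD_FAST a → push 3. Stack: [3]
LOAD_CONST → push 1. Stack: [3, 1]
BINARY_OP >> → 3 >> 1 = 1. Stack: [1]
STORE_FAST k → k=1. Stack: []
LOAD_FAST_LOAD_FAST p,a → push 35,3. Stack: [35, 3]
BINARY_OP * → 35 * 3 = 105. Stack: [105]
LOAD_FAST w → push 26. Stack: [105, 26]
LOAD_CONST → push 5. Stack: [105, 26, 5]
BINARY_OP | → 26 | 5 = 31. Stack: [105, 31]
BINARY_OP - → 105 - 31 = 74. Stack: [74]
STORE_FAST y → y=74. Stack: []
LOAD_FAST b → push 27. Stack: [27]
LOAD_CONST → push 1. Stack: [27, 1]
BINARY_OP >> → 27 >> 1 = 13. Stack: [13]
STORE_FAST y → y=13. Stack: []
LOAD_FAST_LOAD_FAST n,p → push -26,35. Stack: [-26, 35]
BINARY_OP * → -26 * 35 = -910. Stack: [-910]
STORE_FAST t → t=-910. Stack: []
LOAD_FAST_LOAD_FAST t,c → push -910,14. Stack: [-910, 14]
BINARY_OP * → -910 * 14 = -12740. Stack: [-12740]
RETURN_VALUE → return -12740.

-12740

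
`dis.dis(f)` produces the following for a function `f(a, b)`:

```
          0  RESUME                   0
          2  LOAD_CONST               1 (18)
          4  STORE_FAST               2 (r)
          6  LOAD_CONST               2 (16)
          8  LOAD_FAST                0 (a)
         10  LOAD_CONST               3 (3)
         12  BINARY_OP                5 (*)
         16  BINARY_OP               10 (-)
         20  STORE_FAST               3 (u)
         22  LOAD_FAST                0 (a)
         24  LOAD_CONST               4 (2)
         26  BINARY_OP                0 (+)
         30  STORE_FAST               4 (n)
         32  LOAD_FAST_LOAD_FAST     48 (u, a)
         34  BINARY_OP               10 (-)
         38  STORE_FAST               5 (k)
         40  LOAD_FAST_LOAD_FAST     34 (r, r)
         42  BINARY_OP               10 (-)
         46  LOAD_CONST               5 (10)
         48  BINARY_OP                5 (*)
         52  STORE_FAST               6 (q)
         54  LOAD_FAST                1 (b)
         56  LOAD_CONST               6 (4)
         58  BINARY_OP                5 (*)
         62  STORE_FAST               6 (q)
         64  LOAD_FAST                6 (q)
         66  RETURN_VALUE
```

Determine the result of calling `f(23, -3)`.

-12

LOAD_CONST → push 18. Stack: [18]
STORE_FAST r → r=18. Stack: []
LOAD_CONST → push 16. Stack: [16]
LOAD_FAST a → push 23. Stack: [16, 23]
LOAD_CONST → push 3. Stack: [16, 23, 3]
BINARY_OP * → 23 * 3 = 69. Stack: [16, 69]
BINARY_OP - → 16 - 69 = -53. Stack: [-53]
STORE_FAST u → u=-53. Stack: []
LOAD_FAST a → push 23. Stack: [23]
LOAD_CONST → push 2. Stack: [23, 2]
BINARY_OP + → 23 + 2 = 25. Stack: [25]
STORE_FAST n → n=25. Stack: []
LOAD_FAST_LOAD_FAST u,a → push -53,23. Stack: [-53, 23]
BINARY_OP - → -53 - 23 = -76. Stack: [-76]
STORE_FAST k → k=-76. Stack: []
LOAD_FAST_LOAD_FAST r,r → push 18,18. Stack: [18, 18]
BINARY_OP - → 18 - 18 = 0. Stack: [0]
LOAD_CONST → push 10. Stack: [0, 10]
BINARY_OP * → 0 * 10 = 0. Stack: [0]
STORE_FAST q → q=0. Stack: []
LOAD_FAST b → push -3. Stack: [-3]
LOAD_CONST → push 4. Stack: [-3, 4]
BINARY_OP * → -3 * 4 = -12. Stack: [-12]
STORE_FAST q → q=-12. Stack: []
LOAD_FAST q → push -12. Stack: [-12]
RETURN_VALUE → return -12.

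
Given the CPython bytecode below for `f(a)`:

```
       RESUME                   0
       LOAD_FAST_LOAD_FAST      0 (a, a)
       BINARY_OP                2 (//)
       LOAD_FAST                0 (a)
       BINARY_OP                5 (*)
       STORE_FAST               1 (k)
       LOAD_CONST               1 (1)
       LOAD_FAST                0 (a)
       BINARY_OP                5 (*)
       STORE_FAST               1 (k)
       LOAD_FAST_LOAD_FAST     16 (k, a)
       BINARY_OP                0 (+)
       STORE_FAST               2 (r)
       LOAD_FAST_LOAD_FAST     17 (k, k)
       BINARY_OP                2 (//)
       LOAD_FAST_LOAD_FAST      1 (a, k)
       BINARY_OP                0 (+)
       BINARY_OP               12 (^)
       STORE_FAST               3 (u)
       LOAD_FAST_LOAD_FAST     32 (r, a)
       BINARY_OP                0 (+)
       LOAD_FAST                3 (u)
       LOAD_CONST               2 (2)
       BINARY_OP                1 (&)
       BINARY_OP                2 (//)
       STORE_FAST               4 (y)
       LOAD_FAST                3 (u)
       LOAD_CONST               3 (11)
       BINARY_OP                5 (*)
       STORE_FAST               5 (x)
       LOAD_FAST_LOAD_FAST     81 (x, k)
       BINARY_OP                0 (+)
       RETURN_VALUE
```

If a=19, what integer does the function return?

LOAD_FAST_LOAD_FAST a,a → push 19,19. Stack: [19, 19]
BINARY_OP // → 19 // 19 = 1. Stack: [1]
LOAD_FAST a → push 19. Stack: [1, 19]
BINARY_OP * → 1 * 19 = 19. Stack: [19]
STORE_FAST k → k=19. Stack: []
LOAD_CONST → push 1. Stack: [1]
LOAD_FAST a → push 19. Stack: [1, 19]
BINARY_OP * → 1 * 19 = 19. Stack: [19]
STORE_FAST k → k=19. Stack: []
LOAD_FAST_LOAD_FAST k,a → push 19,19. Stack: [19, 19]
BINARY_OP + → 19 + 19 = 38. Stack: [38]
STORE_FAST r → r=38. Stack: []
LOAD_FAST_LOAD_FAST k,k → push 19,19. Stack: [19, 19]
BINARY_OP // → 19 // 19 = 1. Stack: [1]
LOAD_FAST_LOAD_FAST a,k → push 19,19. Stack: [1, 19, 19]
BINARY_OP + → 19 + 19 = 38. Stack: [1, 38]
BINARY_OP ^ → 1 ^ 38 = 39. Stack: [39]
STORE_FAST u → u=39. Stack: []
LOAD_FAST_LOAD_FAST r,a → push 38,19. Stack: [38, 19]
BINARY_OP + → 38 + 19 = 57. Stack: [57]
LOAD_FAST u → push 39. Stack: [57, 39]
LOAD_CONST → push 2. Stack: [57, 39, 2]
BINARY_OP & → 39 & 2 = 2. Stack: [57, 2]
BINARY_OP // → 57 // 2 = 28. Stack: [28]
STORE_FAST y → y=28. Stack: []
LOAD_FAST u → push 39. Stack: [39]
LOAD_CONST → push 11. Stack: [39, 11]
BINARY_OP * → 39 * 11 = 429. Stack: [429]
STORE_FAST x → x=429. Stack: []
LOAD_FAST_LOAD_FAST x,k → push 429,19. Stack: [429, 19]
BINARY_OP + → 429 + 19 = 448. Stack: [448]
RETURN_VALUE → return 448.

448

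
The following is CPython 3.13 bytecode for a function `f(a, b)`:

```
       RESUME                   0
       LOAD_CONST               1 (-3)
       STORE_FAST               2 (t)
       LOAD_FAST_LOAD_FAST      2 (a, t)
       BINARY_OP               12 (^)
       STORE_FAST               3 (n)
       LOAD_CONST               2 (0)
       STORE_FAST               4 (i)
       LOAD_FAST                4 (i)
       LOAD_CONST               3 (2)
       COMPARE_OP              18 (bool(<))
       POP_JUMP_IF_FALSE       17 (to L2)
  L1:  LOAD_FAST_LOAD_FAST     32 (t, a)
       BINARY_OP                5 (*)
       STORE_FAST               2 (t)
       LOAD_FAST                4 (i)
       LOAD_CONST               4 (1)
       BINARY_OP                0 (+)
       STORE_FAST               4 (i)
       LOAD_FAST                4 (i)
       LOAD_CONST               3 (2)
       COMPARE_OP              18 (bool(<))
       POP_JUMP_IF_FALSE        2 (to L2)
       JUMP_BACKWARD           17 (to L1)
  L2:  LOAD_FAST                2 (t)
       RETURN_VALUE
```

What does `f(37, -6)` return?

LOAD_CONST → push -3. Stack: [-3]
STORE_FAST t → t=-3. Stack: []
LOAD_FAST_LOAD_FAST a,t → push 37,-3. Stack: [37, -3]
BINARY_OP ^ → 37 ^ -3 = -40. Stack: [-40]
STORE_FAST n → n=-40. Stack: []
LOAD_CONST → push 0. Stack: [0]
STORE_FAST i → i=0. Stack: []
LOAD_FAST i → push 0. Stack: [0]
LOAD_CONST → push 2. Stack: [0, 2]
COMPARE_OP bool(<) → 0 vs 2 = True. Stack: [True]
POP_JUMP_IF_FALSE → pop True; no jump. Stack: []
LOAD_FAST_LOAD_FAST t,a → push -3,37. Stack: [-3, 37]
BINARY_OP * → -3 * 37 = -111. Stack: [-111]
STORE_FAST t → t=-111. Stack: []
LOAD_FAST i → push 0. Stack: [0]
LOAD_CONST → push 1. Stack: [0, 1]
BINARY_OP + → 0 + 1 = 1. Stack: [1]
STORE_FAST i → i=1. Stack: []
LOAD_FAST i → push 1. Stack: [1]
LOAD_CONST → push 2. Stack: [1, 2]
COMPARE_OP bool(<) → 1 vs 2 = True. Stack: [True]
POP_JUMP_IF_FALSE → pop True; no jump. Stack: []
LOAD_FAST_LOAD_FAST t,a → push -111,37. Stack: [-111, 37]
BINARY_OP * → -111 * 37 = -4107. Stack: [-4107]
STORE_FAST t → t=-4107. Stack: []
LOAD_FAST i → push 1. Stack: [1]
LOAD_CONST → push 1. Stack: [1, 1]
BINARY_OP + → 1 + 1 = 2. Stack: [2]
STORE_FAST i → i=2. Stack: []
LOAD_FAST i → push 2. Stack: [2]
LOAD_CONST → push 2. Stack: [2, 2]
COMPARE_OP bool(<) → 2 vs 2 = False. Stack: [False]
POP_JUMP_IF_FALSE → pop False; jump. Stack: []
LOAD_FAST t → push -4107. Stack: [-4107]
RETURN_VALUE → return -4107.

-4107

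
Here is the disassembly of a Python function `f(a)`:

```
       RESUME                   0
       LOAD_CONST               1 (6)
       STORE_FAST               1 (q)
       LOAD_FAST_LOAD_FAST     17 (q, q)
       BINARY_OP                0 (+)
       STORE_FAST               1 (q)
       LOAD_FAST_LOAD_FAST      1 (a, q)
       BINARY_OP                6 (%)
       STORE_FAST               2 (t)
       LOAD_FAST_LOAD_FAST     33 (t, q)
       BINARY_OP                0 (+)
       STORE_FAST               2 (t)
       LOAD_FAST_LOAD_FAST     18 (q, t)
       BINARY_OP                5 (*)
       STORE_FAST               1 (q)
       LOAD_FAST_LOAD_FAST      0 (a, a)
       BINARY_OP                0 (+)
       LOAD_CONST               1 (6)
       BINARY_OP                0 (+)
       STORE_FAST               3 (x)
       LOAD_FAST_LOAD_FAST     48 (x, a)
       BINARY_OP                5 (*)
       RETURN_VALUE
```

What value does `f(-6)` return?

LOAD_CONST → push 6. Stack: [6]
STORE_FAST q → q=6. Stack: []
LOAD_FAST_LOAD_FAST q,q → push 6,6. Stack: [6, 6]
BINARY_OP + → 6 + 6 = 12. Stack: [12]
STORE_FAST q → q=12. Stack: []
LOAD_FAST_LOAD_FAST a,q → push -6,12. Stack: [-6, 12]
BINARY_OP % → -6 % 12 = 6. Stack: [6]
STORE_FAST t → t=6. Stack: []
LOAD_FAST_LOAD_FAST t,q → push 6,12. Stack: [6, 12]
BINARY_OP + → 6 + 12 = 18. Stack: [18]
STORE_FAST t → t=18. Stack: []
LOAD_FAST_LOAD_FAST q,t → push 12,18. Stack: [12, 18]
BINARY_OP * → 12 * 18 = 216. Stack: [216]
STORE_FAST q → q=216. Stack: []
LOAD_FAST_LOAD_FAST a,a → push -6,-6. Stack: [-6, -6]
BINARY_OP + → -6 + -6 = -12. Stack: [-12]
LOAD_CONST → push 6. Stack: [-12, 6]
BINARY_OP + → -12 + 6 = -6. Stack: [-6]
STORE_FAST x → x=-6. Stack: []
LOAD_FAST_LOAD_FAST x,a → push -6,-6. Stack: [-6, -6]
BINARY_OP * → -6 * -6 = 36. Stack: [36]
RETURN_VALUE → return 36.

36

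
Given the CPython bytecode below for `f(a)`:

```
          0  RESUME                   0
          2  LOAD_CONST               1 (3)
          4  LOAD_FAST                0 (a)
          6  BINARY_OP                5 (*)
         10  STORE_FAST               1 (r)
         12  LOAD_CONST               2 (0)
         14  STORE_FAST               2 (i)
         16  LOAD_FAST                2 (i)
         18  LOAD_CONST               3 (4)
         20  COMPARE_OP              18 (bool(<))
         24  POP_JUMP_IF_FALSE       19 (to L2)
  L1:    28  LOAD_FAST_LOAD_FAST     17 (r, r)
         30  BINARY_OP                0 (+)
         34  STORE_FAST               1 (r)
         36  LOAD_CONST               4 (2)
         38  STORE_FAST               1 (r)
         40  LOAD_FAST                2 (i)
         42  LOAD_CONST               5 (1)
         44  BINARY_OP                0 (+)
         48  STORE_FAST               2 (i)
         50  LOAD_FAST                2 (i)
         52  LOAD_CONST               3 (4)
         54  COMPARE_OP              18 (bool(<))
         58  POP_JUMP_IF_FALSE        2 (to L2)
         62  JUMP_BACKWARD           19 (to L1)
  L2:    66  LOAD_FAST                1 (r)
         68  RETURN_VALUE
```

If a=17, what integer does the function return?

2

LOAD_CONST → push 3. Stack: [3]
LOAD_FAST a → push 17. Stack: [3, 17]
BINARY_OP * → 3 * 17 = 51. Stack: [51]
STORE_FAST r → r=51. Stack: []
LOAD_CONST → push 0. Stack: [0]
STORE_FAST i → i=0. Stack: []
LOAD_FAST i → push 0. Stack: [0]
LOAD_CONST → push 4. Stack: [0, 4]
COMPARE_OP bool(<) → 0 vs 4 = True. Stack: [True]
POP_JUMP_IF_FALSE → pop True; no jump. Stack: []
LOAD_FAST_LOAD_FAST r,r → push 51,51. Stack: [51, 51]
BINARY_OP + → 51 + 51 = 102. Stack: [102]
STORE_FAST r → r=102. Stack: []
LOAD_CONST → push 2. Stack: [2]
STORE_FAST r → r=2. Stack: []
LOAD_FAST i → push 0. Stack: [0]
LOAD_CONST → push 1. Stack: [0, 1]
BINARY_OP + → 0 + 1 = 1. Stack: [1]
STORE_FAST i → i=1. Stack: []
LOAD_FAST i → push 1. Stack: [1]
LOAD_CONST → push 4. Stack: [1, 4]
COMPARE_OP bool(<) → 1 vs 4 = True. Stack: [True]
POP_JUMP_IF_FALSE → pop True; no jump. Stack: []
LOAD_FAST_LOAD_FAST r,r → push 2,2. Stack: [2, 2]
BINARY_OP + → 2 + 2 = 4. Stack: [4]
STORE_FAST r → r=4. Stack: []
LOAD_CONST → push 2. Stack: [2]
STORE_FAST r → r=2. Stack: []
LOAD_FAST i → push 1. Stack: [1]
LOAD_CONST → push 1. Stack: [1, 1]
BINARY_OP + → 1 + 1 = 2. Stack: [2]
STORE_FAST i → i=2. Stack: []
LOAD_FAST i → push 2. Stack: [2]
LOAD_CONST → push 4. Stack: [2, 4]
COMPARE_OP bool(<) → 2 vs 4 = True. Stack: [True]
POP_JUMP_IF_FALSE → pop True; no jump. Stack: []
LOAD_FAST_LOAD_FAST r,r → push 2,2. Stack: [2, 2]
BINARY_OP + → 2 + 2 = 4. Stack: [4]
STORE_FAST r → r=4. Stack: []
LOAD_CONST → push 2. Stack: [2]
STORE_FAST r → r=2. Stack: []
LOAD_FAST i → push 2. Stack: [2]
LOAD_CONST → push 1. Stack: [2, 1]
BINARY_OP + → 2 + 1 = 3. Stack: [3]
STORE_FAST i → i=3. Stack: []
LOAD_FAST i → push 3. Stack: [3]
LOAD_CONST → push 4. Stack: [3, 4]
COMPARE_OP bool(<) → 3 vs 4 = True. Stack: [True]
POP_JUMP_IF_FALSE → pop True; no jump. Stack: []
LOAD_FAST_LOAD_FAST r,r → push 2,2. Stack: [2, 2]
BINARY_OP + → 2 + 2 = 4. Stack: [4]
STORE_FAST r → r=4. Stack: []
LOAD_CONST → push 2. Stack: [2]
STORE_FAST r → r=2. Stack: []
LOAD_FAST i → push 3. Stack: [3]
LOAD_CONST → push 1. Stack: [3, 1]
BINARY_OP + → 3 + 1 = 4. Stack: [4]
STORE_FAST i → i=4. Stack: []
LOAD_FAST i → push 4. Stack: [4]
LOAD_CONST → push 4. Stack: [4, 4]
COMPARE_OP bool(<) → 4 vs 4 = False. Stack: [False]
POP_JUMP_IF_FALSE → pop False; jump. Stack: []
LOAD_FAST r → push 2. Stack: [2]
RETURN_VALUE → return 2.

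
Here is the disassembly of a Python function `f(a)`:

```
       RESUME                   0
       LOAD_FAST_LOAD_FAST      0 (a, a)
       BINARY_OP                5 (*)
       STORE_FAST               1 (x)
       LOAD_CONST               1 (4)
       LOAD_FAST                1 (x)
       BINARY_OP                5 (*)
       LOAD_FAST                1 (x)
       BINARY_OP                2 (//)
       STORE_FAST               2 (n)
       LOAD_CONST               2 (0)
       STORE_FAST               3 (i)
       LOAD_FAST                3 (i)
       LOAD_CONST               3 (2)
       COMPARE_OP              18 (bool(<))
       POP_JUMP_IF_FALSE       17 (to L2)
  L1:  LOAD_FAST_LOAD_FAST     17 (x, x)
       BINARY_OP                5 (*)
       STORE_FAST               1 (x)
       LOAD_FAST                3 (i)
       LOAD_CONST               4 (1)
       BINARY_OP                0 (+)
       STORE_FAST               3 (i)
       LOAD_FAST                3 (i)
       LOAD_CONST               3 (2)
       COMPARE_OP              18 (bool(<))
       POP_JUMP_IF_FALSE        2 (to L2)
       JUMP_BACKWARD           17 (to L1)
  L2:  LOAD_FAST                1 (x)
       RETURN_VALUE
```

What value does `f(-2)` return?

LOAD_FAST_LOAD_FAST a,a → push -2,-2. Stack: [-2, -2]
BINARY_OP * → -2 * -2 = 4. Stack: [4]
STORE_FAST x → x=4. Stack: []
LOAD_CONST → push 4. Stack: [4]
LOAD_FAST x → push 4. Stack: [4, 4]
BINARY_OP * → 4 * 4 = 16. Stack: [16]
LOAD_FAST x → push 4. Stack: [16, 4]
BINARY_OP // → 16 // 4 = 4. Stack: [4]
STORE_FAST n → n=4. Stack: []
LOAD_CONST → push 0. Stack: [0]
STORE_FAST i → i=0. Stack: []
LOAD_FAST i → push 0. Stack: [0]
LOAD_CONST → push 2. Stack: [0, 2]
COMPARE_OP bool(<) → 0 vs 2 = True. Stack: [True]
POP_JUMP_IF_FALSE → pop True; no jump. Stack: []
LOAD_FAST_LOAD_FAST x,x → push 4,4. Stack: [4, 4]
BINARY_OP * → 4 * 4 = 16. Stack: [16]
STORE_FAST x → x=16. Stack: []
LOAD_FAST i → push 0. Stack: [0]
LOAD_CONST → push 1. Stack: [0, 1]
BINARY_OP + → 0 + 1 = 1. Stack: [1]
STORE_FAST i → i=1. Stack: []
LOAD_FAST i → push 1. Stack: [1]
LOAD_CONST → push 2. Stack: [1, 2]
COMPARE_OP bool(<) → 1 vs 2 = True. Stack: [True]
POP_JUMP_IF_FALSE → pop True; no jump. Stack: []
LOAD_FAST_LOAD_FAST x,x → push 16,16. Stack: [16, 16]
BINARY_OP * → 16 * 16 = 256. Stack: [256]
STORE_FAST x → x=256. Stack: []
LOAD_FAST i → push 1. Stack: [1]
LOAD_CONST → push 1. Stack: [1, 1]
BINARY_OP + → 1 + 1 = 2. Stack: [2]
STORE_FAST i → i=2. Stack: []
LOAD_FAST i → push 2. Stack: [2]
LOAD_CONST → push 2. Stack: [2, 2]
COMPARE_OP bool(<) → 2 vs 2 = False. Stack: [False]
POP_JUMP_IF_FALSE → pop False; jump. Stack: []
LOAD_FAST x → push 256. Stack: [256]
RETURN_VALUE → return 256.

256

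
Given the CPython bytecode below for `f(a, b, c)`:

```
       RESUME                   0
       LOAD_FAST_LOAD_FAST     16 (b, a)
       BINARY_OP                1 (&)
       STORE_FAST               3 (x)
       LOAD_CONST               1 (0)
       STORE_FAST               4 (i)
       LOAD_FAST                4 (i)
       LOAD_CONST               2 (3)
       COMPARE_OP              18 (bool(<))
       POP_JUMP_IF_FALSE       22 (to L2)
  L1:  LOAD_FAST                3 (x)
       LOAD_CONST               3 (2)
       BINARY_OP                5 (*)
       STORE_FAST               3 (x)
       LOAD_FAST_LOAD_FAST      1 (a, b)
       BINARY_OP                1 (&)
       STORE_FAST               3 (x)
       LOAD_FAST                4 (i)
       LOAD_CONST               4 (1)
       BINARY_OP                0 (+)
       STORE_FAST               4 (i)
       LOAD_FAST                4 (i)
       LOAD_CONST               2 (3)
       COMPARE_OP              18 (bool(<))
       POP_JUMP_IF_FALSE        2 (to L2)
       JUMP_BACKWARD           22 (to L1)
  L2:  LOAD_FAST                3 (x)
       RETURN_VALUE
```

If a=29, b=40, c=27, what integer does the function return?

8

LOAD_FAST_LOAD_FAST b,a → push 40,29. Stack: [40, 29]
BINARY_OP & → 40 & 29 = 8. Stack: [8]
STORE_FAST x → x=8. Stack: []
LOAD_CONST → push 0. Stack: [0]
STORE_FAST i → i=0. Stack: []
LOAD_FAST i → push 0. Stack: [0]
LOAD_CONST → push 3. Stack: [0, 3]
COMPARE_OP bool(<) → 0 vs 3 = True. Stack: [True]
POP_JUMP_IF_FALSE → pop True; no jump. Stack: []
LOAD_FAST x → push 8. Stack: [8]
LOAD_CONST → push 2. Stack: [8, 2]
BINARY_OP * → 8 * 2 = 16. Stack: [16]
STORE_FAST x → x=16. Stack: []
LOAD_FAST_LOAD_FAST a,b → push 29,40. Stack: [29, 40]
BINARY_OP & → 29 & 40 = 8. Stack: [8]
STORE_FAST x → x=8. Stack: []
LOAD_FAST i → push 0. Stack: [0]
LOAD_CONST → push 1. Stack: [0, 1]
BINARY_OP + → 0 + 1 = 1. Stack: [1]
STORE_FAST i → i=1. Stack: []
LOAD_FAST i → push 1. Stack: [1]
LOAD_CONST → push 3. Stack: [1, 3]
COMPARE_OP bool(<) → 1 vs 3 = True. Stack: [True]
POP_JUMP_IF_FALSE → pop True; no jump. Stack: []
LOAD_FAST x → push 8. Stack: [8]
LOAD_CONST → push 2. Stack: [8, 2]
BINARY_OP * → 8 * 2 = 16. Stack: [16]
STORE_FAST x → x=16. Stack: []
LOAD_FAST_LOAD_FAST a,b → push 29,40. Stack: [29, 40]
BINARY_OP & → 29 & 40 = 8. Stack: [8]
STORE_FAST x → x=8. Stack: []
LOAD_FAST i → push 1. Stack: [1]
LOAD_CONST → push 1. Stack: [1, 1]
BINARY_OP + → 1 + 1 = 2. Stack: [2]
STORE_FAST i → i=2. Stack: []
LOAD_FAST i → push 2. Stack: [2]
LOAD_CONST → push 3. Stack: [2, 3]
COMPARE_OP bool(<) → 2 vs 3 = True. Stack: [True]
POP_JUMP_IF_FALSE → pop True; no jump. Stack: []
LOAD_FAST x → push 8. Stack: [8]
LOAD_CONST → push 2. Stack: [8, 2]
BINARY_OP * → 8 * 2 = 16. Stack: [16]
STORE_FAST x → x=16. Stack: []
LOAD_FAST_LOAD_FAST a,b → push 29,40. Stack: [29, 40]
BINARY_OP & → 29 & 40 = 8. Stack: [8]
STORE_FAST x → x=8. Stack: []
LOAD_FAST i → push 2. Stack: [2]
LOAD_CONST → push 1. Stack: [2, 1]
BINARY_OP + → 2 + 1 = 3. Stack: [3]
STORE_FAST i → i=3. Stack: []
LOAD_FAST i → push 3. Stack: [3]
LOAD_CONST → push 3. Stack: [3, 3]
COMPARE_OP bool(<) → 3 vs 3 = False. Stack: [False]
POP_JUMP_IF_FALSE → pop False; jump. Stack: []
LOAD_FAST x → push 8. Stack: [8]
RETURN_VALUE → return 8.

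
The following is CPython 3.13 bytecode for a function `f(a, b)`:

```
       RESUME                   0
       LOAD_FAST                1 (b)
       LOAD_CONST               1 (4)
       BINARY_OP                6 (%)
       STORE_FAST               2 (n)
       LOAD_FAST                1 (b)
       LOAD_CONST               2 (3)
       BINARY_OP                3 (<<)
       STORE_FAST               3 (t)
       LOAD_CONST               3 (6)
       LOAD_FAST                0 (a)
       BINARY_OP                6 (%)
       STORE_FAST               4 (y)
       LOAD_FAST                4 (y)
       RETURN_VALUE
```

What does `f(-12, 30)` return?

-6

LOAD_FAST b → push 30. Stack: [30]
LOAD_CONST → push 4. Stack: [30, 4]
BINARY_OP % → 30 % 4 = 2. Stack: [2]
STORE_FAST n → n=2. Stack: []
LOAD_FAST b → push 30. Stack: [30]
LOAD_CONST → push 3. Stack: [30, 3]
BINARY_OP << → 30 << 3 = 240. Stack: [240]
STORE_FAST t → t=240. Stack: []
LOAD_CONST → push 6. Stack: [6]
LOAD_FAST a → push -12. Stack: [6, -12]
BINARY_OP % → 6 % -12 = -6. Stack: [-6]
STORE_FAST y → y=-6. Stack: []
LOAD_FAST y → push -6. Stack: [-6]
RETURN_VALUE → return -6.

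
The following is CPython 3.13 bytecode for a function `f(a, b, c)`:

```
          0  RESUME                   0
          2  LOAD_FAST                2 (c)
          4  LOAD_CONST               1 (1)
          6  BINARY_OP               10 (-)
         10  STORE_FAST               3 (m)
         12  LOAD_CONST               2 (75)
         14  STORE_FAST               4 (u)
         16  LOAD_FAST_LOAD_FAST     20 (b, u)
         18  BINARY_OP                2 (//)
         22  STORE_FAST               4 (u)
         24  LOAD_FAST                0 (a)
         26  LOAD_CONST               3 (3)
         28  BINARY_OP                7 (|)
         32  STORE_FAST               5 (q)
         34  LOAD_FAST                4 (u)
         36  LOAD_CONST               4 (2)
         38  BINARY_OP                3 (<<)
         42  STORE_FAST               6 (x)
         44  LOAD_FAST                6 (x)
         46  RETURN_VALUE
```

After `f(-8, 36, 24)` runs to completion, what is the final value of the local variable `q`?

-5

LOAD_FAST c → push 24. Stack: [24]
LOAD_CONST → push 1. Stack: [24, 1]
BINARY_OP - → 24 - 1 = 23. Stack: [23]
STORE_FAST m → m=23. Stack: []
LOAD_CONST → push 75. Stack: [75]
STORE_FAST u → u=75. Stack: []
LOAD_FAST_LOAD_FAST b,u → push 36,75. Stack: [36, 75]
BINARY_OP // → 36 // 75 = 0. Stack: [0]
STORE_FAST u → u=0. Stack: []
LOAD_FAST a → push -8. Stack: [-8]
LOAD_CONST → push 3. Stack: [-8, 3]
BINARY_OP | → -8 | 3 = -5. Stack: [-5]
STORE_FAST q → q=-5. Stack: []
LOAD_FAST u → push 0. Stack: [0]
LOAD_CONST → push 2. Stack: [0, 2]
BINARY_OP << → 0 << 2 = 0. Stack: [0]
STORE_FAST x → x=0. Stack: []
LOAD_FAST x → push 0. Stack: [0]
RETURN_VALUE → return 0.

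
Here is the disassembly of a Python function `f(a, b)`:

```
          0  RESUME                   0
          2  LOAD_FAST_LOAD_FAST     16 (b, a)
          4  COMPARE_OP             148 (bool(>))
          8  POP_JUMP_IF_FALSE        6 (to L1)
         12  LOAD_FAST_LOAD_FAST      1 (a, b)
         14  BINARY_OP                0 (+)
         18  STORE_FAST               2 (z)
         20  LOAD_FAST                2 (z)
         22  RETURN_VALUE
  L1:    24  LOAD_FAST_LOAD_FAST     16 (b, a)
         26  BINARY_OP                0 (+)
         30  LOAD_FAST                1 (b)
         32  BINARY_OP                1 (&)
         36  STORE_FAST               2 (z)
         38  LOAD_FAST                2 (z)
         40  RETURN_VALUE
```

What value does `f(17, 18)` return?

LOAD_FAST_LOAD_FAST b,a → push 18,17. Stack: [18, 17]
COMPARE_OP bool(>) → 18 vs 17 = True. Stack: [True]
POP_JUMP_IF_FALSE → pop True; no jump. Stack: []
LOAD_FAST_LOAD_FAST a,b → push 17,18. Stack: [17, 18]
BINARY_OP + → 17 + 18 = 35. Stack: [35]
STORE_FAST z → z=35. Stack: []
LOAD_FAST z → push 35. Stack: [35]
RETURN_VALUE → return 35.

35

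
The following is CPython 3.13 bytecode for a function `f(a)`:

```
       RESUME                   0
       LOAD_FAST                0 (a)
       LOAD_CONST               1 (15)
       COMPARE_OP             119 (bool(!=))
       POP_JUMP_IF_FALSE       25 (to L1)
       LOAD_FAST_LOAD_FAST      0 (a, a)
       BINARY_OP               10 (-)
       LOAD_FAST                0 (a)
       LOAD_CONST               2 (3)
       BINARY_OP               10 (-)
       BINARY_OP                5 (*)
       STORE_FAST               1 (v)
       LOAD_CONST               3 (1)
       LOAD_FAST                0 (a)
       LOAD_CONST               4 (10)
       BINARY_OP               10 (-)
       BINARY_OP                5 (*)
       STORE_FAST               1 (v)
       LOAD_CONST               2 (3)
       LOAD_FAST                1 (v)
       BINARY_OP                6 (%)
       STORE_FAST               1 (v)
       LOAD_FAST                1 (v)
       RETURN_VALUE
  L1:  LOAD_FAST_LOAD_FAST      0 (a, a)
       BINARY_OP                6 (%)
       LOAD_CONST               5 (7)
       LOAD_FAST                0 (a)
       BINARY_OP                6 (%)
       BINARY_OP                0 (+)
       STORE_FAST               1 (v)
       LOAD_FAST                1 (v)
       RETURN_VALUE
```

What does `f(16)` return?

3

LOAD_FAST a → push 16. Stack: [16]
LOAD_CONST → push 15. Stack: [16, 15]
COMPARE_OP bool(!=) → 16 vs 15 = True. Stack: [True]
POP_JUMP_IF_FALSE → pop True; no jump. Stack: []
LOAD_FAST_LOAD_FAST a,a → push 16,16. Stack: [16, 16]
BINARY_OP - → 16 - 16 = 0. Stack: [0]
LOAD_FAST a → push 16. Stack: [0, 16]
LOAD_CONST → push 3. Stack: [0, 16, 3]
BINARY_OP - → 16 - 3 = 13. Stack: [0, 13]
BINARY_OP * → 0 * 13 = 0. Stack: [0]
STORE_FAST v → v=0. Stack: []
LOAD_CONST → push 1. Stack: [1]
LOAD_FAST a → push 16. Stack: [1, 16]
LOAD_CONST → push 10. Stack: [1, 16, 10]
BINARY_OP - → 16 - 10 = 6. Stack: [1, 6]
BINARY_OP * → 1 * 6 = 6. Stack: [6]
STORE_FAST v → v=6. Stack: []
LOAD_CONST → push 3. Stack: [3]
LOAD_FAST v → push 6. Stack: [3, 6]
BINARY_OP % → 3 % 6 = 3. Stack: [3]
STORE_FAST v → v=3. Stack: []
LOAD_FAST v → push 3. Stack: [3]
RETURN_VALUE → return 3.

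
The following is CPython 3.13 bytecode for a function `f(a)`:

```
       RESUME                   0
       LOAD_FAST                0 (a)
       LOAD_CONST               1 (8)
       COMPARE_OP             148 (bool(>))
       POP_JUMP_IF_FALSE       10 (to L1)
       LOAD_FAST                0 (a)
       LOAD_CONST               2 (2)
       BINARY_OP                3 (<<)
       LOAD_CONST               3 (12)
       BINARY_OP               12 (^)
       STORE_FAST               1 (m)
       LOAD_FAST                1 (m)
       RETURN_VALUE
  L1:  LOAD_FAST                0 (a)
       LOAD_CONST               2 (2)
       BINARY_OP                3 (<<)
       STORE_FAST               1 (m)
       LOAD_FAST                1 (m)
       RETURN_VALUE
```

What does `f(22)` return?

84

LOAD_FAST a → push 22. Stack: [22]
LOAD_CONST → push 8. Stack: [22, 8]
COMPARE_OP bool(>) → 22 vs 8 = True. Stack: [True]
POP_JUMP_IF_FALSE → pop True; no jump. Stack: []
LOAD_FAST a → push 22. Stack: [22]
LOAD_CONST → push 2. Stack: [22, 2]
BINARY_OP << → 22 << 2 = 88. Stack: [88]
LOAD_CONST → push 12. Stack: [88, 12]
BINARY_OP ^ → 88 ^ 12 = 84. Stack: [84]
STORE_FAST m → m=84. Stack: []
LOAD_FAST m → push 84. Stack: [84]
RETURN_VALUE → return 84.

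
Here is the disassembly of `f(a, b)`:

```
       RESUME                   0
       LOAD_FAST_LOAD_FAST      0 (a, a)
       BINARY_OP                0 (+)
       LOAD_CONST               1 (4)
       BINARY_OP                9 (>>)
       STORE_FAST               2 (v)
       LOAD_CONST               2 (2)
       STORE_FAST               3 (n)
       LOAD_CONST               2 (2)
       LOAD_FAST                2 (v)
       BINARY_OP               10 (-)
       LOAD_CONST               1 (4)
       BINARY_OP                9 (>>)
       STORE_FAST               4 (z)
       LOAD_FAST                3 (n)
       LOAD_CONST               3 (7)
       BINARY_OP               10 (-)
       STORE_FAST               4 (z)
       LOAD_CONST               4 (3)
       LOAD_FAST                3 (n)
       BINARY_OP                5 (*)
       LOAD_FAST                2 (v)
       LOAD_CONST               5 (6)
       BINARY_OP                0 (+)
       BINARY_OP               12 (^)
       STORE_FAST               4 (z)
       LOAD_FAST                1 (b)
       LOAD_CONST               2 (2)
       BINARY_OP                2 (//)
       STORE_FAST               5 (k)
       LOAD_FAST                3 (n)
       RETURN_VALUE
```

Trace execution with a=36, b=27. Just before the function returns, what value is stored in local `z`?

12

LOAD_FAST_LOAD_FAST a,a → push 36,36. Stack: [36, 36]
BINARY_OP + → 36 + 36 = 72. Stack: [72]
LOAD_CONST → push 4. Stack: [72, 4]
BINARY_OP >> → 72 >> 4 = 4. Stack: [4]
STORE_FAST v → v=4. Stack: []
LOAD_CONST → push 2. Stack: [2]
STORE_FAST n → n=2. Stack: []
LOAD_CONST → push 2. Stack: [2]
LOAD_FAST v → push 4. Stack: [2, 4]
BINARY_OP - → 2 - 4 = -2. Stack: [-2]
LOAD_CONST → push 4. Stack: [-2, 4]
BINARY_OP >> → -2 >> 4 = -1. Stack: [-1]
STORE_FAST z → z=-1. Stack: []
LOAD_FAST n → push 2. Stack: [2]
LOAD_CONST → push 7. Stack: [2, 7]
BINARY_OP - → 2 - 7 = -5. Stack: [-5]
STORE_FAST z → z=-5. Stack: []
LOAD_CONST → push 3. Stack: [3]
LOAD_FAST n → push 2. Stack: [3, 2]
BINARY_OP * → 3 * 2 = 6. Stack: [6]
LOAD_FAST v → push 4. Stack: [6, 4]
LOAD_CONST → push 6. Stack: [6, 4, 6]
BINARY_OP + → 4 + 6 = 10. Stack: [6, 10]
BINARY_OP ^ → 6 ^ 10 = 12. Stack: [12]
STORE_FAST z → z=12. Stack: []
LOAD_FAST b → push 27. Stack: [27]
LOAD_CONST → push 2. Stack: [27, 2]
BINARY_OP // → 27 // 2 = 13. Stack: [13]
STORE_FAST k → k=13. Stack: []
LOAD_FAST n → push 2. Stack: [2]
RETURN_VALUE → return 2.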